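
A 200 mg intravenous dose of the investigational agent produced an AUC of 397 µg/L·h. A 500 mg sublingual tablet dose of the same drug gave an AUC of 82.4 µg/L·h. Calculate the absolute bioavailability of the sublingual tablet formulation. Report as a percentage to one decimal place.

F = (AUC_ev / D_ev) / (AUC_iv / D_iv)
  = (82.4/500) / (397/200)
  = 0.1648 / 1.985 = 0.0830
  = 8.30%

F = 8.3%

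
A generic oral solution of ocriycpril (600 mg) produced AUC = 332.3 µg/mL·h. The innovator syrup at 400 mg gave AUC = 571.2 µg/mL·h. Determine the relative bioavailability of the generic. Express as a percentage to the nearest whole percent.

F_rel = (AUC_test/D_test) / (AUC_ref/D_ref)
      = (332.3/600) / (571.2/400)
      = 0.553833 / 1.428 = 0.3878 = 38.78%

F_rel = 39%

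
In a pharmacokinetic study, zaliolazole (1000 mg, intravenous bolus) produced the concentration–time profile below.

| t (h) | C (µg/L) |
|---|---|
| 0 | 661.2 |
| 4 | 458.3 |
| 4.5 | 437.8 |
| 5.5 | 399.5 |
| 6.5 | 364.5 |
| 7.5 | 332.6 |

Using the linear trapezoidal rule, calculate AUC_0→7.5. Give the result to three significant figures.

Trapezoidal AUC_0→7.5:
  [0→4]: (661.2+458.3)/2 × 4 = 2239.0
  [4→4.5]: (458.3+437.8)/2 × 0.5 = 224.025
  [4.5→5.5]: (437.8+399.5)/2 × 1 = 418.65
  [5.5→6.5]: (399.5+364.5)/2 × 1 = 382.0
  [6.5→7.5]: (364.5+332.6)/2 × 1 = 348.55
  Sum = 3612.225 µg/L·h

AUC = 3610 µg/L·h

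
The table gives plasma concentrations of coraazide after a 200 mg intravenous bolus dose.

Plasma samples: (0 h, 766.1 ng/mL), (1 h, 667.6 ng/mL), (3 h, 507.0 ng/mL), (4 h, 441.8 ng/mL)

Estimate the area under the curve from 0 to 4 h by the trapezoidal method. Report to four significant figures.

Trapezoidal AUC_0→4:
  [0→1]: (766.1+667.6)/2 × 1 = 716.85
  [1→3]: (667.6+507.0)/2 × 2 = 1174.6
  [3→4]: (507.0+441.8)/2 × 1 = 474.4
  Sum = 2365.85 ng/mL·h

AUC = 2366 ng/mL·h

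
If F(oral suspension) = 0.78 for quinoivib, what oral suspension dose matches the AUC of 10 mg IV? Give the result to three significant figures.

D_oral = 12.8 mg

For equal systemic exposure: F × D_ev = D_iv
D_ev = D_iv / F = 10 / 0.78 = 12.8205 mg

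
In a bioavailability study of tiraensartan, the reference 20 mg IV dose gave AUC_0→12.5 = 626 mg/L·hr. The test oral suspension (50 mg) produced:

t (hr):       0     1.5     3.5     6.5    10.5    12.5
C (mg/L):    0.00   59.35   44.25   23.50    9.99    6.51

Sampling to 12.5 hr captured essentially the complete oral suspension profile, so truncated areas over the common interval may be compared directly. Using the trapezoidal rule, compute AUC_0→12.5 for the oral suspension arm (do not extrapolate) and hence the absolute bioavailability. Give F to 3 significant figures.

F = 0.213

Trapezoidal AUC_0→12.5 (oral suspension):
  [0→1.5]: (0.00+59.35)/2 × 1.5 = 44.5125
  [1.5→3.5]: (59.35+44.25)/2 × 2 = 103.6
  [3.5→6.5]: (44.25+23.50)/2 × 3 = 101.625
  [6.5→10.5]: (23.50+9.99)/2 × 4 = 66.98
  [10.5→12.5]: (9.99+6.51)/2 × 2 = 16.5
  Sum = 333.2175 mg/L·hr
F = (AUC_ev/D_ev)/(AUC_iv/D_iv) = (333.2175/50)/(626/20) = 6.66435/31.3 = 0.2129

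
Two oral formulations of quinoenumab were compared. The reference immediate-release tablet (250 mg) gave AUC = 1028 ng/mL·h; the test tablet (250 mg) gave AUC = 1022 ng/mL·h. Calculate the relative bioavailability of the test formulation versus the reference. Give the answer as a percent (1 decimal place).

F_rel = 99.4%

F_rel = (AUC_test/D_test) / (AUC_ref/D_ref)
      = (1022/250) / (1028/250)
      = 4.088 / 4.112 = 0.9942 = 99.42%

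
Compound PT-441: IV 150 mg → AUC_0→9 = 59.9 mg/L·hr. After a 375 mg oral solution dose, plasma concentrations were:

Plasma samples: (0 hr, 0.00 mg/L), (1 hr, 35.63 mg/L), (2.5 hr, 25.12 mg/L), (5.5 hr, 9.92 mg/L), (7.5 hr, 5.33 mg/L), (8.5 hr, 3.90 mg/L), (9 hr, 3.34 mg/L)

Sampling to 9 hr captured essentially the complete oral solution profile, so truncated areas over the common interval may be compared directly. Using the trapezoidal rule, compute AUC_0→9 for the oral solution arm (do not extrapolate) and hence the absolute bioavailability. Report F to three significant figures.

F = 0.919

Trapezoidal AUC_0→9 (oral solution):
  [0→1]: (0.00+35.63)/2 × 1 = 17.815
  [1→2.5]: (35.63+25.12)/2 × 1.5 = 45.5625
  [2.5→5.5]: (25.12+9.92)/2 × 3 = 52.56
  [5.5→7.5]: (9.92+5.33)/2 × 2 = 15.25
  [7.5→8.5]: (5.33+3.90)/2 × 1 = 4.615
  [8.5→9]: (3.90+3.34)/2 × 0.5 = 1.81
  Sum = 137.6125 mg/L·hr
F = (AUC_ev/D_ev)/(AUC_iv/D_iv) = (137.6125/375)/(59.9/150) = 0.366967/0.399333 = 0.9189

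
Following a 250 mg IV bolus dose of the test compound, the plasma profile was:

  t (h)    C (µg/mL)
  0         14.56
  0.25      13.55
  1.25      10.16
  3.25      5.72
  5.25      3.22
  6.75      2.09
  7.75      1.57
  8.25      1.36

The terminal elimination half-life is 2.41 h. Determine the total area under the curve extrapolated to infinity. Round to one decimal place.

AUC = 51.5 µg/mL·h

Trapezoidal AUC_0→8.25:
  [0→0.25]: (14.56+13.55)/2 × 0.25 = 3.51375
  [0.25→1.25]: (13.55+10.16)/2 × 1 = 11.855
  [1.25→3.25]: (10.16+5.72)/2 × 2 = 15.88
  [3.25→5.25]: (5.72+3.22)/2 × 2 = 8.94
  [5.25→6.75]: (3.22+2.09)/2 × 1.5 = 3.9825
  [6.75→7.75]: (2.09+1.57)/2 × 1 = 1.83
  [7.75→8.25]: (1.57+1.36)/2 × 0.5 = 0.7325
  Sum = 46.73375 µg/mL·h
k_e = ln2 / t½ = 0.693147 / 2.41 = 0.2876 h^-1
Extrapolated tail: C_last / k_e = 1.36 / 0.2876 = 4.729
AUC_0→∞ = 46.73375 + 4.729 = 51.46275 µg/mL·h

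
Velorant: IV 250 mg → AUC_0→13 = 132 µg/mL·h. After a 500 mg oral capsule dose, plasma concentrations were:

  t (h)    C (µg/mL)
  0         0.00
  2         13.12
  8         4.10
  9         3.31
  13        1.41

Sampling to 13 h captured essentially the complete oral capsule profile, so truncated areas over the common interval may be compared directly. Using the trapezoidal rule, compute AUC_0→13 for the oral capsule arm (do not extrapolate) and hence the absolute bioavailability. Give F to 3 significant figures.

Trapezoidal AUC_0→13 (oral capsule):
  [0→2]: (0.00+13.12)/2 × 2 = 13.12
  [2→8]: (13.12+4.10)/2 × 6 = 51.66
  [8→9]: (4.10+3.31)/2 × 1 = 3.705
  [9→13]: (3.31+1.41)/2 × 4 = 9.44
  Sum = 77.925 µg/mL·h
F = (AUC_ev/D_ev)/(AUC_iv/D_iv) = (77.925/500)/(132/250) = 0.15585/0.528 = 0.2952

F = 0.295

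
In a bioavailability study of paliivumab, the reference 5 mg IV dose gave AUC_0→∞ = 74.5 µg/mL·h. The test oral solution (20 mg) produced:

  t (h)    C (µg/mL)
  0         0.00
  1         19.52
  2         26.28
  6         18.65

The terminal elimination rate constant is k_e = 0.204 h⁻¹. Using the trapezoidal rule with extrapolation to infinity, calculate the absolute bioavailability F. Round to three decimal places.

F = 0.718

Trapezoidal AUC_0→6 (oral solution):
  [0→1]: (0.00+19.52)/2 × 1 = 9.76
  [1→2]: (19.52+26.28)/2 × 1 = 22.9
  [2→6]: (26.28+18.65)/2 × 4 = 89.86
  Sum = 122.52 µg/mL·h
Tail: C_last/k_e = 18.65/0.204 = 91.422
AUC_0→∞ (oral solution) = 122.52 + 91.422 = 213.942 µg/mL·h
F = (AUC_ev/D_ev)/(AUC_iv/D_iv) = (213.942/20)/(74.5/5) = 10.6971/14.9 = 0.7179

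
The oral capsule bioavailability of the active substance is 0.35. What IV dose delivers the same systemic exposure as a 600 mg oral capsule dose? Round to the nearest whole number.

Systemic exposure from an extravascular dose = F × D_ev, so the equivalent IV dose is F × D_ev.
D_iv = F × D_ev = 0.35 × 600 = 210 mg

D_iv = 210 mg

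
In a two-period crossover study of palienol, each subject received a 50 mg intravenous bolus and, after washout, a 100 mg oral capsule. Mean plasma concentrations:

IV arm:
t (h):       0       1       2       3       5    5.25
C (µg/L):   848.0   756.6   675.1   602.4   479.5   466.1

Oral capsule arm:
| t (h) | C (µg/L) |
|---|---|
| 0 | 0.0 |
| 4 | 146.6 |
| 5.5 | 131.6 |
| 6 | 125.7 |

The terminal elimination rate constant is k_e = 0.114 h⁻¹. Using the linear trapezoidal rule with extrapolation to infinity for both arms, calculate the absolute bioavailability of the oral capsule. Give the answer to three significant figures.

Trapezoidal AUC_0→5.25 (IV):
  [0→1]: (848.0+756.6)/2 × 1 = 802.3
  [1→2]: (756.6+675.1)/2 × 1 = 715.85
  [2→3]: (675.1+602.4)/2 × 1 = 638.75
  [3→5]: (602.4+479.5)/2 × 2 = 1081.9
  [5→5.25]: (479.5+466.1)/2 × 0.25 = 118.2
  Sum = 3357.0 µg/L·h
IV tail: 466.1/0.114 = 4088.596; AUC_iv,0→∞ = 3357.0 + 4088.596 = 7445.596 µg/L·h
Trapezoidal AUC_0→6 (oral capsule):
  [0→4]: (0.0+146.6)/2 × 4 = 293.2
  [4→5.5]: (146.6+131.6)/2 × 1.5 = 208.65
  [5.5→6]: (131.6+125.7)/2 × 0.5 = 64.325
  Sum = 566.175 µg/L·h
oral capsule tail: 125.7/0.114 = 1102.632; AUC_ev,0→∞ = 566.175 + 1102.632 = 1668.807 µg/L·h
F = (AUC_ev/D_ev)/(AUC_iv/D_iv) = (1668.807/100)/(7445.596/50) = 16.68807/148.91192 = 0.1121

F = 0.112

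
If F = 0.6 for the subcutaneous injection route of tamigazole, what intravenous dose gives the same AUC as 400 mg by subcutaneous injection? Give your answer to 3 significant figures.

D_iv = 240 mg

Systemic exposure from an extravascular dose = F × D_ev, so the equivalent IV dose is F × D_ev.
D_iv = F × D_ev = 0.6 × 400 = 240 mg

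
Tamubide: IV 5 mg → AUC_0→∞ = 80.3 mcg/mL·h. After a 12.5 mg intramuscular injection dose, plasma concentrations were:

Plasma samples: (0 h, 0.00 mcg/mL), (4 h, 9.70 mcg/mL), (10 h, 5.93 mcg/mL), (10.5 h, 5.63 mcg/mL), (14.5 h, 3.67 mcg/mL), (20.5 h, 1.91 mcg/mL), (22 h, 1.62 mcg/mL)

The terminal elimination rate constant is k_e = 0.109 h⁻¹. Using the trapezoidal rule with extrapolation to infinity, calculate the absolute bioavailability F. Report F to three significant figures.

Trapezoidal AUC_0→22 (intramuscular injection):
  [0→4]: (0.00+9.70)/2 × 4 = 19.4
  [4→10]: (9.70+5.93)/2 × 6 = 46.89
  [10→10.5]: (5.93+5.63)/2 × 0.5 = 2.89
  [10.5→14.5]: (5.63+3.67)/2 × 4 = 18.6
  [14.5→20.5]: (3.67+1.91)/2 × 6 = 16.74
  [20.5→22]: (1.91+1.62)/2 × 1.5 = 2.6475
  Sum = 107.1675 mcg/mL·h
Tail: C_last/k_e = 1.62/0.109 = 14.862
AUC_0→∞ (intramuscular injection) = 107.1675 + 14.862 = 122.0295 mcg/mL·h
F = (AUC_ev/D_ev)/(AUC_iv/D_iv) = (122.0295/12.5)/(80.3/5) = 9.76236/16.06 = 0.6079

F = 0.608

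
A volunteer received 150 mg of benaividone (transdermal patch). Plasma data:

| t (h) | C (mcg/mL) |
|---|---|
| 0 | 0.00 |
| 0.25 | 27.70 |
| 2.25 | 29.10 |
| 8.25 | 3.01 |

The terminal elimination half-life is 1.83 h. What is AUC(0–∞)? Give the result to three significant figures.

AUC = 165 mcg/mL·h

Trapezoidal AUC_0→8.25:
  [0→0.25]: (0.00+27.70)/2 × 0.25 = 3.4625
  [0.25→2.25]: (27.70+29.10)/2 × 2 = 56.8
  [2.25→8.25]: (29.10+3.01)/2 × 6 = 96.33
  Sum = 156.5925 mcg/mL·h
k_e = ln2 / t½ = 0.693147 / 1.83 = 0.3788 h^-1
Extrapolated tail: C_last / k_e = 3.01 / 0.3788 = 7.946
AUC_0→∞ = 156.5925 + 7.946 = 164.5385 mcg/mL·h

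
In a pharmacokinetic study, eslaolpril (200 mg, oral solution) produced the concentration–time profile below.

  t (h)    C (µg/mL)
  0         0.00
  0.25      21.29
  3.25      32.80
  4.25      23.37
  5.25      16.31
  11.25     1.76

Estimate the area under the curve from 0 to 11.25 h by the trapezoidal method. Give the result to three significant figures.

AUC = 186 µg/mL·h

Trapezoidal AUC_0→11.25:
  [0→0.25]: (0.00+21.29)/2 × 0.25 = 2.66125
  [0.25→3.25]: (21.29+32.80)/2 × 3 = 81.135
  [3.25→4.25]: (32.80+23.37)/2 × 1 = 28.085
  [4.25→5.25]: (23.37+16.31)/2 × 1 = 19.84
  [5.25→11.25]: (16.31+1.76)/2 × 6 = 54.21
  Sum = 185.93125 µg/mL·h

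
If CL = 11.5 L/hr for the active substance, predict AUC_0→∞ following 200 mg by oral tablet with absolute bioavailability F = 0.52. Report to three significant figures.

AUC = 9.04 mg/L·hr

AUC_0→∞ = F × Dose / CL
        = 0.52 × 200 / 11.5 = 9.04348 mg/L·hr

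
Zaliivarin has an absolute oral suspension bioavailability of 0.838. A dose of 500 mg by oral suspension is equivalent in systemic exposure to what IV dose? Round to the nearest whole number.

Systemic exposure from an extravascular dose = F × D_ev, so the equivalent IV dose is F × D_ev.
D_iv = F × D_ev = 0.838 × 500 = 419 mg

D_iv = 419 mg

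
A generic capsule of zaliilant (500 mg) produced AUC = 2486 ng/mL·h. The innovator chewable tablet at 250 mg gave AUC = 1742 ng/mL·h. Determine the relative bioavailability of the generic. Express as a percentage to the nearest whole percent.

F_rel = (AUC_test/D_test) / (AUC_ref/D_ref)
      = (2486/500) / (1742/250)
      = 4.972 / 6.968 = 0.7135 = 71.35%

F_rel = 71%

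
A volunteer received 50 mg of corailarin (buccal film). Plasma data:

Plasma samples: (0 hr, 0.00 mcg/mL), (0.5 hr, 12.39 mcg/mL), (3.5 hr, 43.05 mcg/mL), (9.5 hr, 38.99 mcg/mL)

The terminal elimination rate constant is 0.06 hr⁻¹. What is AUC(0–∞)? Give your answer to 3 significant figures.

Trapezoidal AUC_0→9.5:
  [0→0.5]: (0.00+12.39)/2 × 0.5 = 3.0975
  [0.5→3.5]: (12.39+43.05)/2 × 3 = 83.16
  [3.5→9.5]: (43.05+38.99)/2 × 6 = 246.12
  Sum = 332.3775 mcg/mL·hr
Extrapolated tail: C_last / k_e = 38.99 / 0.06 = 649.833
AUC_0→∞ = 332.3775 + 649.833 = 982.2105 mcg/mL·hr

AUC = 982 mcg/mL·hr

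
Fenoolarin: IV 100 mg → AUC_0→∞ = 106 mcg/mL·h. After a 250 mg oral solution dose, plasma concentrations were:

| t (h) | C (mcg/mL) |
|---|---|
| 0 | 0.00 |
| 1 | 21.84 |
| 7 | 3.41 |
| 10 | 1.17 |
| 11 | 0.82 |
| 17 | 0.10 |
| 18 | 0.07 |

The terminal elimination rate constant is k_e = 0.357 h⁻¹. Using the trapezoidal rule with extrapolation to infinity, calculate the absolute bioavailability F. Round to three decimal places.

F = 0.368

Trapezoidal AUC_0→18 (oral solution):
  [0→1]: (0.00+21.84)/2 × 1 = 10.92
  [1→7]: (21.84+3.41)/2 × 6 = 75.75
  [7→10]: (3.41+1.17)/2 × 3 = 6.87
  [10→11]: (1.17+0.82)/2 × 1 = 0.995
  [11→17]: (0.82+0.10)/2 × 6 = 2.76
  [17→18]: (0.10+0.07)/2 × 1 = 0.085
  Sum = 97.38 mcg/mL·h
Tail: C_last/k_e = 0.07/0.357 = 0.196
AUC_0→∞ (oral solution) = 97.38 + 0.196 = 97.576 mcg/mL·h
F = (AUC_ev/D_ev)/(AUC_iv/D_iv) = (97.576/250)/(106/100) = 0.390304/1.06 = 0.3682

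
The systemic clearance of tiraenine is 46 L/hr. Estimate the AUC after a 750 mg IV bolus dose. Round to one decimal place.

AUC_0→∞ = Dose_iv / CL
        = 750 / 46 = 16.3043 mg/L·hr

AUC = 16.3 mg/L·hr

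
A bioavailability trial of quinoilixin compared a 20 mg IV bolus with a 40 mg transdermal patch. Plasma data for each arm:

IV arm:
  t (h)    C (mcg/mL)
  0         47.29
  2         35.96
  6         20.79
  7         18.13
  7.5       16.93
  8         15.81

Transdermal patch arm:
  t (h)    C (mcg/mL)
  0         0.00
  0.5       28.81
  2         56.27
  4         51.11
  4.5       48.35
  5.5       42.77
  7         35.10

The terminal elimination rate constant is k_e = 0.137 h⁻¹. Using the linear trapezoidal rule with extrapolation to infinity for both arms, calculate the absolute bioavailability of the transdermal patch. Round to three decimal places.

Trapezoidal AUC_0→8 (IV):
  [0→2]: (47.29+35.96)/2 × 2 = 83.25
  [2→6]: (35.96+20.79)/2 × 4 = 113.5
  [6→7]: (20.79+18.13)/2 × 1 = 19.46
  [7→7.5]: (18.13+16.93)/2 × 0.5 = 8.765
  [7.5→8]: (16.93+15.81)/2 × 0.5 = 8.185
  Sum = 233.16 mcg/mL·h
IV tail: 15.81/0.137 = 115.401; AUC_iv,0→∞ = 233.16 + 115.401 = 348.561 mcg/mL·h
Trapezoidal AUC_0→7 (transdermal patch):
  [0→0.5]: (0.00+28.81)/2 × 0.5 = 7.2025
  [0.5→2]: (28.81+56.27)/2 × 1.5 = 63.81
  [2→4]: (56.27+51.11)/2 × 2 = 107.38
  [4→4.5]: (51.11+48.35)/2 × 0.5 = 24.865
  [4.5→5.5]: (48.35+42.77)/2 × 1 = 45.56
  [5.5→7]: (42.77+35.10)/2 × 1.5 = 58.4025
  Sum = 307.22 mcg/mL·h
transdermal patch tail: 35.10/0.137 = 256.204; AUC_ev,0→∞ = 307.22 + 256.204 = 563.424 mcg/mL·h
F = (AUC_ev/D_ev)/(AUC_iv/D_iv) = (563.424/40)/(348.561/20) = 14.0856/17.42805 = 0.8082

F = 0.808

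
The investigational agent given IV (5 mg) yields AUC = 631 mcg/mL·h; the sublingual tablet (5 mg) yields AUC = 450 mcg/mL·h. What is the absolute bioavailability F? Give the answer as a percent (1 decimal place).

F = (AUC_ev / D_ev) / (AUC_iv / D_iv)
  = (450/5) / (631/5)
  = 90 / 126.2 = 0.7132
  = 71.32%

F = 71.3%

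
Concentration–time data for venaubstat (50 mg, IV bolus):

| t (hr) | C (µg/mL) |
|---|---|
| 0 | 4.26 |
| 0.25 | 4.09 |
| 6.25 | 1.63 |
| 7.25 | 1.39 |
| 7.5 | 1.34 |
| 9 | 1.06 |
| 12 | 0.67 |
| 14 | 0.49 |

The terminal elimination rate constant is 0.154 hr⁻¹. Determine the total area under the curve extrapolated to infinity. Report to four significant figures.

AUC = 28.79 µg/mL·hr

Trapezoidal AUC_0→14:
  [0→0.25]: (4.26+4.09)/2 × 0.25 = 1.04375
  [0.25→6.25]: (4.09+1.63)/2 × 6 = 17.16
  [6.25→7.25]: (1.63+1.39)/2 × 1 = 1.51
  [7.25→7.5]: (1.39+1.34)/2 × 0.25 = 0.34125
  [7.5→9]: (1.34+1.06)/2 × 1.5 = 1.8
  [9→12]: (1.06+0.67)/2 × 3 = 2.595
  [12→14]: (0.67+0.49)/2 × 2 = 1.16
  Sum = 25.61 µg/mL·hr
Extrapolated tail: C_last / k_e = 0.49 / 0.154 = 3.182
AUC_0→∞ = 25.61 + 3.182 = 28.792 µg/mL·hr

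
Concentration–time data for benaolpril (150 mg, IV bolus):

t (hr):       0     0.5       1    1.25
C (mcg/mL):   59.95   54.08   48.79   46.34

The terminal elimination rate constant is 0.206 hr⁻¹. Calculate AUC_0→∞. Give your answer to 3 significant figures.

Trapezoidal AUC_0→1.25:
  [0→0.5]: (59.95+54.08)/2 × 0.5 = 28.5075
  [0.5→1]: (54.08+48.79)/2 × 0.5 = 25.7175
  [1→1.25]: (48.79+46.34)/2 × 0.25 = 11.89125
  Sum = 66.11625 mcg/mL·hr
Extrapolated tail: C_last / k_e = 46.34 / 0.206 = 224.951
AUC_0→∞ = 66.11625 + 224.951 = 291.06725 mcg/mL·hr

AUC = 291 mcg/mL·hr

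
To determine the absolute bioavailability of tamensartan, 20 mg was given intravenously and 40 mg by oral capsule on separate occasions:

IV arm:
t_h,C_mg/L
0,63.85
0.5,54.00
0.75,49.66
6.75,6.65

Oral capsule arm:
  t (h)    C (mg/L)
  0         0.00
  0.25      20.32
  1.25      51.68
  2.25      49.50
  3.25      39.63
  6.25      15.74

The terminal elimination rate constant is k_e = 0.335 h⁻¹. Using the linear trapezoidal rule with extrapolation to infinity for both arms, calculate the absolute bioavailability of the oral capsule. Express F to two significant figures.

Trapezoidal AUC_0→6.75 (IV):
  [0→0.5]: (63.85+54.00)/2 × 0.5 = 29.4625
  [0.5→0.75]: (54.00+49.66)/2 × 0.25 = 12.9575
  [0.75→6.75]: (49.66+6.65)/2 × 6 = 168.93
  Sum = 211.35 mg/L·h
IV tail: 6.65/0.335 = 19.851; AUC_iv,0→∞ = 211.35 + 19.851 = 231.201 mg/L·h
Trapezoidal AUC_0→6.25 (oral capsule):
  [0→0.25]: (0.00+20.32)/2 × 0.25 = 2.54
  [0.25→1.25]: (20.32+51.68)/2 × 1 = 36.0
  [1.25→2.25]: (51.68+49.50)/2 × 1 = 50.59
  [2.25→3.25]: (49.50+39.63)/2 × 1 = 44.565
  [3.25→6.25]: (39.63+15.74)/2 × 3 = 83.055
  Sum = 216.75 mg/L·h
oral capsule tail: 15.74/0.335 = 46.985; AUC_ev,0→∞ = 216.75 + 46.985 = 263.735 mg/L·h
F = (AUC_ev/D_ev)/(AUC_iv/D_iv) = (263.735/40)/(231.201/20) = 6.593375/11.56005 = 0.5704

F = 0.57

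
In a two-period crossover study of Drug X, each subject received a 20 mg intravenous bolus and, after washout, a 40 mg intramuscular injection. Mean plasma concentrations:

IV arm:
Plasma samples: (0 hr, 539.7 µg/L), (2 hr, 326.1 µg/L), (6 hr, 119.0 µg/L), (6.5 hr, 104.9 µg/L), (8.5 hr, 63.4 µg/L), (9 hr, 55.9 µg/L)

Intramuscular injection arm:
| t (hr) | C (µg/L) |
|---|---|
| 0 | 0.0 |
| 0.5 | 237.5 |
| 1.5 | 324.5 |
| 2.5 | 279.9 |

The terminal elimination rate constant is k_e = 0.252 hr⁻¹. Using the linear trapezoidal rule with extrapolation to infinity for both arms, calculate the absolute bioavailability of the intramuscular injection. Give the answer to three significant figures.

Trapezoidal AUC_0→9 (IV):
  [0→2]: (539.7+326.1)/2 × 2 = 865.8
  [2→6]: (326.1+119.0)/2 × 4 = 890.2
  [6→6.5]: (119.0+104.9)/2 × 0.5 = 55.975
  [6.5→8.5]: (104.9+63.4)/2 × 2 = 168.3
  [8.5→9]: (63.4+55.9)/2 × 0.5 = 29.825
  Sum = 2010.1 µg/L·hr
IV tail: 55.9/0.252 = 221.825; AUC_iv,0→∞ = 2010.1 + 221.825 = 2231.925 µg/L·hr
Trapezoidal AUC_0→2.5 (intramuscular injection):
  [0→0.5]: (0.0+237.5)/2 × 0.5 = 59.375
  [0.5→1.5]: (237.5+324.5)/2 × 1 = 281.0
  [1.5→2.5]: (324.5+279.9)/2 × 1 = 302.2
  Sum = 642.575 µg/L·hr
intramuscular injection tail: 279.9/0.252 = 1110.714; AUC_ev,0→∞ = 642.575 + 1110.714 = 1753.289 µg/L·hr
F = (AUC_ev/D_ev)/(AUC_iv/D_iv) = (1753.289/40)/(2231.925/20) = 43.832225/111.59625 = 0.3928

F = 0.393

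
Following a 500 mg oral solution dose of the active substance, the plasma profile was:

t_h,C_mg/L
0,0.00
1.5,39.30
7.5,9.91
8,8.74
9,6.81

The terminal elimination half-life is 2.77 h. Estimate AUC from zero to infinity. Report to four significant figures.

Trapezoidal AUC_0→9:
  [0→1.5]: (0.00+39.30)/2 × 1.5 = 29.475
  [1.5→7.5]: (39.30+9.91)/2 × 6 = 147.63
  [7.5→8]: (9.91+8.74)/2 × 0.5 = 4.6625
  [8→9]: (8.74+6.81)/2 × 1 = 7.775
  Sum = 189.5425 mg/L·h
k_e = ln2 / t½ = 0.693147 / 2.77 = 0.2502 h^-1
Extrapolated tail: C_last / k_e = 6.81 / 0.2502 = 27.218
AUC_0→∞ = 189.5425 + 27.218 = 216.7605 mg/L·h

AUC = 216.8 mg/L·h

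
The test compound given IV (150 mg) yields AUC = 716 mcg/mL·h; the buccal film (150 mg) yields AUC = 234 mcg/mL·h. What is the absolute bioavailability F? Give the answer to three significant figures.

F = 0.327

F = (AUC_ev / D_ev) / (AUC_iv / D_iv)
  = (234/150) / (716/150)
  = 1.56 / 4.77333 = 0.3268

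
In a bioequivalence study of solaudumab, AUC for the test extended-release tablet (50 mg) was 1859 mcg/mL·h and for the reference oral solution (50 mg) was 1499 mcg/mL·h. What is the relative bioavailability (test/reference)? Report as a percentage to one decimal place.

F_rel = (AUC_test/D_test) / (AUC_ref/D_ref)
      = (1859/50) / (1499/50)
      = 37.18 / 29.98 = 1.2402 = 124.02%

F_rel = 124.0%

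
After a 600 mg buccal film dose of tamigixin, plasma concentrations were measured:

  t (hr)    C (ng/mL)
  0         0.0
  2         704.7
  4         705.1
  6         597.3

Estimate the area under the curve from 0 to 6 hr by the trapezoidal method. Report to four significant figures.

AUC = 3417 ng/mL·hr

Trapezoidal AUC_0→6:
  [0→2]: (0.0+704.7)/2 × 2 = 704.7
  [2→4]: (704.7+705.1)/2 × 2 = 1409.8
  [4→6]: (705.1+597.3)/2 × 2 = 1302.4
  Sum = 3416.9 ng/mL·hr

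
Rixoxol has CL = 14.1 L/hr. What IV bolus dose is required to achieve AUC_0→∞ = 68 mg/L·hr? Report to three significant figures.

Dose = 959 mg

Dose_iv = CL × AUC_0→∞
     = 14.1 × 68 = 958.8 mg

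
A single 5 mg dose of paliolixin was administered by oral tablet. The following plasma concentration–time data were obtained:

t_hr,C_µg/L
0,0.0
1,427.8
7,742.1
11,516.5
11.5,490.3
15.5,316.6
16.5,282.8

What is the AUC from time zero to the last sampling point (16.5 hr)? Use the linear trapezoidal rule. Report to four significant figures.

Trapezoidal AUC_0→16.5:
  [0→1]: (0.0+427.8)/2 × 1 = 213.9
  [1→7]: (427.8+742.1)/2 × 6 = 3509.7
  [7→11]: (742.1+516.5)/2 × 4 = 2517.2
  [11→11.5]: (516.5+490.3)/2 × 0.5 = 251.7
  [11.5→15.5]: (490.3+316.6)/2 × 4 = 1613.8
  [15.5→16.5]: (316.6+282.8)/2 × 1 = 299.7
  Sum = 8406.0 µg/L·hr

AUC = 8406 µg/L·hr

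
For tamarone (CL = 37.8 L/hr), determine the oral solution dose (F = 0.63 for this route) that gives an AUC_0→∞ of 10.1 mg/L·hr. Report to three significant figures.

Dose = CL × AUC_0→∞ / F
     = 37.8 × 10.1 / 0.63 = 606 mg

Dose = 606 mg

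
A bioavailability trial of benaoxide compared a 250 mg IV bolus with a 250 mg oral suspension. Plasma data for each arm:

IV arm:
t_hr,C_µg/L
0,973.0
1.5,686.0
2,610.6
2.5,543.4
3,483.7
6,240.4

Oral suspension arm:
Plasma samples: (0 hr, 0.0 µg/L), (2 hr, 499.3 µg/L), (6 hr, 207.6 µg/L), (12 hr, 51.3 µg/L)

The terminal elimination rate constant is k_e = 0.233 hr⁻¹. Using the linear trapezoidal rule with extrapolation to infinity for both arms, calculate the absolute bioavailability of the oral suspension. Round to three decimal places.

Trapezoidal AUC_0→6 (IV):
  [0→1.5]: (973.0+686.0)/2 × 1.5 = 1244.25
  [1.5→2]: (686.0+610.6)/2 × 0.5 = 324.15
  [2→2.5]: (610.6+543.4)/2 × 0.5 = 288.5
  [2.5→3]: (543.4+483.7)/2 × 0.5 = 256.775
  [3→6]: (483.7+240.4)/2 × 3 = 1086.15
  Sum = 3199.825 µg/L·hr
IV tail: 240.4/0.233 = 1031.760; AUC_iv,0→∞ = 3199.825 + 1031.760 = 4231.585 µg/L·hr
Trapezoidal AUC_0→12 (oral suspension):
  [0→2]: (0.0+499.3)/2 × 2 = 499.3
  [2→6]: (499.3+207.6)/2 × 4 = 1413.8
  [6→12]: (207.6+51.3)/2 × 6 = 776.7
  Sum = 2689.8 µg/L·hr
oral suspension tail: 51.3/0.233 = 220.172; AUC_ev,0→∞ = 2689.8 + 220.172 = 2909.972 µg/L·hr
F = (AUC_ev/D_ev)/(AUC_iv/D_iv) = (2909.972/250)/(4231.585/250) = 11.639888/16.92634 = 0.6877

F = 0.688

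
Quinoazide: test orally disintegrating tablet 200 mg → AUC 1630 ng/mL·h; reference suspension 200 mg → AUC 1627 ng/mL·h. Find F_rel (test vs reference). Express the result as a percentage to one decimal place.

F_rel = 100.2%

F_rel = (AUC_test/D_test) / (AUC_ref/D_ref)
      = (1630/200) / (1627/200)
      = 8.15 / 8.135 = 1.0018 = 100.18%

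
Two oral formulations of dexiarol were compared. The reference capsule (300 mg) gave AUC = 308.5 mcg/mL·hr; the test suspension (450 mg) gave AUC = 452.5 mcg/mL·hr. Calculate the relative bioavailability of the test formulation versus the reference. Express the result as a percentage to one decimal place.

F_rel = (AUC_test/D_test) / (AUC_ref/D_ref)
      = (452.5/450) / (308.5/300)
      = 1.00556 / 1.02833 = 0.9779 = 97.79%

F_rel = 97.8%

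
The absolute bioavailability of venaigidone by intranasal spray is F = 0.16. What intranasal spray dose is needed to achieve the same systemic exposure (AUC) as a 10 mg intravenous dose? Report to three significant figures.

D_intranasal = 62.5 mg

For equal systemic exposure: F × D_ev = D_iv
D_ev = D_iv / F = 10 / 0.16 = 62.5 mg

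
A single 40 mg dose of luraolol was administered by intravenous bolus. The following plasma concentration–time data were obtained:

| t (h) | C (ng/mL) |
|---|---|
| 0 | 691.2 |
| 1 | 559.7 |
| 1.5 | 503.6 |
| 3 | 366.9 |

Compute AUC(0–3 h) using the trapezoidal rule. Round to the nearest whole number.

AUC = 1544 ng/mL·h

Trapezoidal AUC_0→3:
  [0→1]: (691.2+559.7)/2 × 1 = 625.45
  [1→1.5]: (559.7+503.6)/2 × 0.5 = 265.825
  [1.5→3]: (503.6+366.9)/2 × 1.5 = 652.875
  Sum = 1544.15 ng/mL·h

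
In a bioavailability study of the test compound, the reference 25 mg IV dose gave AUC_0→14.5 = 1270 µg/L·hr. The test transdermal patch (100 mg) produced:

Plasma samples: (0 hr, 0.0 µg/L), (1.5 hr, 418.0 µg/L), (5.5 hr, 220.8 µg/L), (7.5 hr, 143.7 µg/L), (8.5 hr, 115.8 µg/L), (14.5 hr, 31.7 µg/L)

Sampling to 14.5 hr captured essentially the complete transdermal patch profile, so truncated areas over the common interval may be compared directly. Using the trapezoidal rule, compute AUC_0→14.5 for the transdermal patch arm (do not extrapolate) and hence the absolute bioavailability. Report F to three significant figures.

Trapezoidal AUC_0→14.5 (transdermal patch):
  [0→1.5]: (0.0+418.0)/2 × 1.5 = 313.5
  [1.5→5.5]: (418.0+220.8)/2 × 4 = 1277.6
  [5.5→7.5]: (220.8+143.7)/2 × 2 = 364.5
  [7.5→8.5]: (143.7+115.8)/2 × 1 = 129.75
  [8.5→14.5]: (115.8+31.7)/2 × 6 = 442.5
  Sum = 2527.85 µg/L·hr
F = (AUC_ev/D_ev)/(AUC_iv/D_iv) = (2527.85/100)/(1270/25) = 25.2785/50.8 = 0.4976

F = 0.498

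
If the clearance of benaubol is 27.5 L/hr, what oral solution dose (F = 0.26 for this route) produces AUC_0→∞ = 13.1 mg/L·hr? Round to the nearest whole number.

Dose = 1386 mg

Dose = CL × AUC_0→∞ / F
     = 27.5 × 13.1 / 0.26 = 1385.58 mg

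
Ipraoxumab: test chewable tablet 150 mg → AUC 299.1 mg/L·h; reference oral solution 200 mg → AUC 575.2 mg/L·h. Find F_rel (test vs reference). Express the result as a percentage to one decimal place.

F_rel = (AUC_test/D_test) / (AUC_ref/D_ref)
      = (299.1/150) / (575.2/200)
      = 1.994 / 2.876 = 0.6933 = 69.33%

F_rel = 69.3%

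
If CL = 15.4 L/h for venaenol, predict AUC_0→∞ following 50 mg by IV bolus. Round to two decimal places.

AUC = 3.25 mg/L·h

AUC_0→∞ = Dose_iv / CL
        = 50 / 15.4 = 3.24675 mg/L·h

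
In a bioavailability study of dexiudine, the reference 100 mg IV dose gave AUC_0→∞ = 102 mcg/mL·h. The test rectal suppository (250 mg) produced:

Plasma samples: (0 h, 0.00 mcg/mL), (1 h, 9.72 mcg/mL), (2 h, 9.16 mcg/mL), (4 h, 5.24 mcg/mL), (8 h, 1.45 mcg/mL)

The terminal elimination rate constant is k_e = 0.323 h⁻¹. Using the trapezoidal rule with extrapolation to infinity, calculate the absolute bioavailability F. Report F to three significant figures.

Trapezoidal AUC_0→8 (rectal suppository):
  [0→1]: (0.00+9.72)/2 × 1 = 4.86
  [1→2]: (9.72+9.16)/2 × 1 = 9.44
  [2→4]: (9.16+5.24)/2 × 2 = 14.4
  [4→8]: (5.24+1.45)/2 × 4 = 13.38
  Sum = 42.08 mcg/mL·h
Tail: C_last/k_e = 1.45/0.323 = 4.489
AUC_0→∞ (rectal suppository) = 42.08 + 4.489 = 46.569 mcg/mL·h
F = (AUC_ev/D_ev)/(AUC_iv/D_iv) = (46.569/250)/(102/100) = 0.186276/1.02 = 0.1826

F = 0.183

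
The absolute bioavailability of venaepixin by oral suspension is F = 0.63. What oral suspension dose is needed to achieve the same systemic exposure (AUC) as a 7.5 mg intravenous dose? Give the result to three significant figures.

D_oral = 11.9 mg

For equal systemic exposure: F × D_ev = D_iv
D_ev = D_iv / F = 7.5 / 0.63 = 11.9048 mg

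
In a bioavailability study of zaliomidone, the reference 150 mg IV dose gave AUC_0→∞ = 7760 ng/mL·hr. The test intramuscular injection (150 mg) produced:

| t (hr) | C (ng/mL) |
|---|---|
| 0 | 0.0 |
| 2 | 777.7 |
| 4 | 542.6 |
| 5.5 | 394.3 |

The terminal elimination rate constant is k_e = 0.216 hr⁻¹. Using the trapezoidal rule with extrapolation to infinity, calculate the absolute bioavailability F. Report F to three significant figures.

F = 0.596

Trapezoidal AUC_0→5.5 (intramuscular injection):
  [0→2]: (0.0+777.7)/2 × 2 = 777.7
  [2→4]: (777.7+542.6)/2 × 2 = 1320.3
  [4→5.5]: (542.6+394.3)/2 × 1.5 = 702.675
  Sum = 2800.675 ng/mL·hr
Tail: C_last/k_e = 394.3/0.216 = 1825.463
AUC_0→∞ (intramuscular injection) = 2800.675 + 1825.463 = 4626.138 ng/mL·hr
F = (AUC_ev/D_ev)/(AUC_iv/D_iv) = (4626.138/150)/(7760/150) = 30.84092/51.7333 = 0.5962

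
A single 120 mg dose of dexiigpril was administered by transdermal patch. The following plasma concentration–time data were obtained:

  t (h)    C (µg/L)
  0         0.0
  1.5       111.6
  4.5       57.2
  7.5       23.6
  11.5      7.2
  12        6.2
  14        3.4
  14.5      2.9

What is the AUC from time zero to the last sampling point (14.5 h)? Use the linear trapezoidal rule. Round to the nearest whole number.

AUC = 534 µg/L·h

Trapezoidal AUC_0→14.5:
  [0→1.5]: (0.0+111.6)/2 × 1.5 = 83.7
  [1.5→4.5]: (111.6+57.2)/2 × 3 = 253.2
  [4.5→7.5]: (57.2+23.6)/2 × 3 = 121.2
  [7.5→11.5]: (23.6+7.2)/2 × 4 = 61.6
  [11.5→12]: (7.2+6.2)/2 × 0.5 = 3.35
  [12→14]: (6.2+3.4)/2 × 2 = 9.6
  [14→14.5]: (3.4+2.9)/2 × 0.5 = 1.575
  Sum = 534.225 µg/L·h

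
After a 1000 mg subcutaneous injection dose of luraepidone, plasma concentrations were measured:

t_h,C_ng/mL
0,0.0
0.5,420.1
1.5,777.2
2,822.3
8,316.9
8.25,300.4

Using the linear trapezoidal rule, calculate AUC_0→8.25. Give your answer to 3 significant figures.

Trapezoidal AUC_0→8.25:
  [0→0.5]: (0.0+420.1)/2 × 0.5 = 105.025
  [0.5→1.5]: (420.1+777.2)/2 × 1 = 598.65
  [1.5→2]: (777.2+822.3)/2 × 0.5 = 399.875
  [2→8]: (822.3+316.9)/2 × 6 = 3417.6
  [8→8.25]: (316.9+300.4)/2 × 0.25 = 77.1625
  Sum = 4598.3125 ng/mL·h

AUC = 4600 ng/mL·h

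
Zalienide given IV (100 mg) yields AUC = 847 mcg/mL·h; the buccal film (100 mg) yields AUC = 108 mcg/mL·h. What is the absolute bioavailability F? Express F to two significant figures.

F = 0.13

F = (AUC_ev / D_ev) / (AUC_iv / D_iv)
  = (108/100) / (847/100)
  = 1.08 / 8.47 = 0.1275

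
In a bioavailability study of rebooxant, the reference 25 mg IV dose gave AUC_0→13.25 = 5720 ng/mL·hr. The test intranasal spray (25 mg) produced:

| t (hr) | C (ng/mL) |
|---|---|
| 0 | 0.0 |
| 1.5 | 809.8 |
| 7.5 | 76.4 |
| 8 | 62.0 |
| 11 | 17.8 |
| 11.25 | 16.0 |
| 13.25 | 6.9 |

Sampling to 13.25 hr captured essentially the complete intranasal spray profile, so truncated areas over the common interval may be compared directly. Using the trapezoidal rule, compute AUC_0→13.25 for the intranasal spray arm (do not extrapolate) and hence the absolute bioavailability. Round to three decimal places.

F = 0.603

Trapezoidal AUC_0→13.25 (intranasal spray):
  [0→1.5]: (0.0+809.8)/2 × 1.5 = 607.35
  [1.5→7.5]: (809.8+76.4)/2 × 6 = 2658.6
  [7.5→8]: (76.4+62.0)/2 × 0.5 = 34.6
  [8→11]: (62.0+17.8)/2 × 3 = 119.7
  [11→11.25]: (17.8+16.0)/2 × 0.25 = 4.225
  [11.25→13.25]: (16.0+6.9)/2 × 2 = 22.9
  Sum = 3447.375 ng/mL·hr
F = (AUC_ev/D_ev)/(AUC_iv/D_iv) = (3447.375/25)/(5720/25) = 137.895/228.8 = 0.6027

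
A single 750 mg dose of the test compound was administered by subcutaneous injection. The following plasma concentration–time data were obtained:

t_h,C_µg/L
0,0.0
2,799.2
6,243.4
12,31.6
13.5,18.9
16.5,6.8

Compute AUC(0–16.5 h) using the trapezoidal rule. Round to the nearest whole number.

AUC = 3786 µg/L·h

Trapezoidal AUC_0→16.5:
  [0→2]: (0.0+799.2)/2 × 2 = 799.2
  [2→6]: (799.2+243.4)/2 × 4 = 2085.2
  [6→12]: (243.4+31.6)/2 × 6 = 825.0
  [12→13.5]: (31.6+18.9)/2 × 1.5 = 37.875
  [13.5→16.5]: (18.9+6.8)/2 × 3 = 38.55
  Sum = 3785.825 µg/L·h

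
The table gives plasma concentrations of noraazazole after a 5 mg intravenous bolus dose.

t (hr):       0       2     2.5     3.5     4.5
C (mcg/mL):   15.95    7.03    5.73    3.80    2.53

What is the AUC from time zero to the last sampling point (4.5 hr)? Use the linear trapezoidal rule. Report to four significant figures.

AUC = 34.10 mcg/mL·hr

Trapezoidal AUC_0→4.5:
  [0→2]: (15.95+7.03)/2 × 2 = 22.98
  [2→2.5]: (7.03+5.73)/2 × 0.5 = 3.19
  [2.5→3.5]: (5.73+3.80)/2 × 1 = 4.765
  [3.5→4.5]: (3.80+2.53)/2 × 1 = 3.165
  Sum = 34.1 mcg/mL·hr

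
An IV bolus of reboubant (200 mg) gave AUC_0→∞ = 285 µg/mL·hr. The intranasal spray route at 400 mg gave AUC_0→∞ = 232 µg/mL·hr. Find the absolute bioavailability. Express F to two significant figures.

F = 0.41

F = (AUC_ev / D_ev) / (AUC_iv / D_iv)
  = (232/400) / (285/200)
  = 0.58 / 1.425 = 0.4070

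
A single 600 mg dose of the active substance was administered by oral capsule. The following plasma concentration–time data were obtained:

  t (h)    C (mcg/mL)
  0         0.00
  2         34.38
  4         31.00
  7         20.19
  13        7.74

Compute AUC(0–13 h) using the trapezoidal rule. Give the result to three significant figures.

Trapezoidal AUC_0→13:
  [0→2]: (0.00+34.38)/2 × 2 = 34.38
  [2→4]: (34.38+31.00)/2 × 2 = 65.38
  [4→7]: (31.00+20.19)/2 × 3 = 76.785
  [7→13]: (20.19+7.74)/2 × 6 = 83.79
  Sum = 260.335 mcg/mL·h

AUC = 260 mcg/mL·h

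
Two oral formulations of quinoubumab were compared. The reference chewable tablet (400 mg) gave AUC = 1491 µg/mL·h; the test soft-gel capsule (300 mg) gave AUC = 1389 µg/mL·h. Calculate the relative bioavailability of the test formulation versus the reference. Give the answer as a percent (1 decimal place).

F_rel = (AUC_test/D_test) / (AUC_ref/D_ref)
      = (1389/300) / (1491/400)
      = 4.63 / 3.7275 = 1.2421 = 124.21%

F_rel = 124.2%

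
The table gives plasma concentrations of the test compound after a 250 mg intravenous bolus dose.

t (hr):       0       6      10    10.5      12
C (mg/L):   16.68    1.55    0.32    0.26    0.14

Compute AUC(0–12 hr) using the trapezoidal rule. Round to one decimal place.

Trapezoidal AUC_0→12:
  [0→6]: (16.68+1.55)/2 × 6 = 54.69
  [6→10]: (1.55+0.32)/2 × 4 = 3.74
  [10→10.5]: (0.32+0.26)/2 × 0.5 = 0.145
  [10.5→12]: (0.26+0.14)/2 × 1.5 = 0.3
  Sum = 58.875 mg/L·hr

AUC = 58.9 mg/L·hr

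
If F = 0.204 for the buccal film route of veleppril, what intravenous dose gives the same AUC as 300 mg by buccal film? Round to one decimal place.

Systemic exposure from an extravascular dose = F × D_ev, so the equivalent IV dose is F × D_ev.
D_iv = F × D_ev = 0.204 × 300 = 61.2 mg

D_iv = 61.2 mg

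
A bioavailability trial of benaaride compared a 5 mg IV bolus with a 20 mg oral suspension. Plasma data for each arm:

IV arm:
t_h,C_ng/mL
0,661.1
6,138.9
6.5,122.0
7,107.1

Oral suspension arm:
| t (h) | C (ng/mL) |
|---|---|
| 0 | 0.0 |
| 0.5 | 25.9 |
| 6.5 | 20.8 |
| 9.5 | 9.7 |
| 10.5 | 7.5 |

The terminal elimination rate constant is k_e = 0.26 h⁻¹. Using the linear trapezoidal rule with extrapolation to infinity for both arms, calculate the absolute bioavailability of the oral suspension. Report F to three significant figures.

Trapezoidal AUC_0→7 (IV):
  [0→6]: (661.1+138.9)/2 × 6 = 2400.0
  [6→6.5]: (138.9+122.0)/2 × 0.5 = 65.225
  [6.5→7]: (122.0+107.1)/2 × 0.5 = 57.275
  Sum = 2522.5 ng/mL·h
IV tail: 107.1/0.26 = 411.923; AUC_iv,0→∞ = 2522.5 + 411.923 = 2934.423 ng/mL·h
Trapezoidal AUC_0→10.5 (oral suspension):
  [0→0.5]: (0.0+25.9)/2 × 0.5 = 6.475
  [0.5→6.5]: (25.9+20.8)/2 × 6 = 140.1
  [6.5→9.5]: (20.8+9.7)/2 × 3 = 45.75
  [9.5→10.5]: (9.7+7.5)/2 × 1 = 8.6
  Sum = 200.925 ng/mL·h
oral suspension tail: 7.5/0.26 = 28.846; AUC_ev,0→∞ = 200.925 + 28.846 = 229.771 ng/mL·h
F = (AUC_ev/D_ev)/(AUC_iv/D_iv) = (229.771/20)/(2934.423/5) = 11.48855/586.8846 = 0.0196

F = 0.0196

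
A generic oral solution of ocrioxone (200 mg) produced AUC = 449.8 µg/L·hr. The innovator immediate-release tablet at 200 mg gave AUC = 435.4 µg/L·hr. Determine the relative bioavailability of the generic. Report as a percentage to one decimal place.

F_rel = (AUC_test/D_test) / (AUC_ref/D_ref)
      = (449.8/200) / (435.4/200)
      = 2.249 / 2.177 = 1.0331 = 103.31%

F_rel = 103.3%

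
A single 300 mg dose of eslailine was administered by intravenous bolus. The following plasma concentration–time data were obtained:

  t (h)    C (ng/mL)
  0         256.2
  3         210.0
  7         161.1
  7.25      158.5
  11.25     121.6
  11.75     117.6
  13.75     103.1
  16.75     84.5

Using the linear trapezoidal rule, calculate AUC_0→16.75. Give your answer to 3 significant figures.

Trapezoidal AUC_0→16.75:
  [0→3]: (256.2+210.0)/2 × 3 = 699.3
  [3→7]: (210.0+161.1)/2 × 4 = 742.2
  [7→7.25]: (161.1+158.5)/2 × 0.25 = 39.95
  [7.25→11.25]: (158.5+121.6)/2 × 4 = 560.2
  [11.25→11.75]: (121.6+117.6)/2 × 0.5 = 59.8
  [11.75→13.75]: (117.6+103.1)/2 × 2 = 220.7
  [13.75→16.75]: (103.1+84.5)/2 × 3 = 281.4
  Sum = 2603.55 ng/mL·h

AUC = 2600 ng/mL·h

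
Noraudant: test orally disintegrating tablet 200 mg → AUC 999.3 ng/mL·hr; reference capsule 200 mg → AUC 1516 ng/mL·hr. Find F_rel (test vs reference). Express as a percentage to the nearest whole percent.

F_rel = (AUC_test/D_test) / (AUC_ref/D_ref)
      = (999.3/200) / (1516/200)
      = 4.9965 / 7.58 = 0.6592 = 65.92%

F_rel = 66%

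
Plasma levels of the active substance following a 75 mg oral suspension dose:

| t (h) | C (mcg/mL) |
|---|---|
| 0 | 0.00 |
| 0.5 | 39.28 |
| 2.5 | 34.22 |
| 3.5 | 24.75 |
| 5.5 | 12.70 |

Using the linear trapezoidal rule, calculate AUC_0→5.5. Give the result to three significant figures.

AUC = 150 mcg/mL·h

Trapezoidal AUC_0→5.5:
  [0→0.5]: (0.00+39.28)/2 × 0.5 = 9.82
  [0.5→2.5]: (39.28+34.22)/2 × 2 = 73.5
  [2.5→3.5]: (34.22+24.75)/2 × 1 = 29.485
  [3.5→5.5]: (24.75+12.70)/2 × 2 = 37.45
  Sum = 150.255 mcg/mL·h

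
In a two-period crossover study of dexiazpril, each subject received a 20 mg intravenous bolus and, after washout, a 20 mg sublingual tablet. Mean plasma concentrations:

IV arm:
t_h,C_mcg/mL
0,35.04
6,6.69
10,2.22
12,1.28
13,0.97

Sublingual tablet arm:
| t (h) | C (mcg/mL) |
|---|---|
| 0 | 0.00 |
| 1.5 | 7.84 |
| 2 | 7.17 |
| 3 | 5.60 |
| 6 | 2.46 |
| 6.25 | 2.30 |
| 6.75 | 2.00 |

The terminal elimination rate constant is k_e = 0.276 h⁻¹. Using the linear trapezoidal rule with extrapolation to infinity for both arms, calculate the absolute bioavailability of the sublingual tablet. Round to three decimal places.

F = 0.245

Trapezoidal AUC_0→13 (IV):
  [0→6]: (35.04+6.69)/2 × 6 = 125.19
  [6→10]: (6.69+2.22)/2 × 4 = 17.82
  [10→12]: (2.22+1.28)/2 × 2 = 3.5
  [12→13]: (1.28+0.97)/2 × 1 = 1.125
  Sum = 147.635 mcg/mL·h
IV tail: 0.97/0.276 = 3.514; AUC_iv,0→∞ = 147.635 + 3.514 = 151.149 mcg/mL·h
Trapezoidal AUC_0→6.75 (sublingual tablet):
  [0→1.5]: (0.00+7.84)/2 × 1.5 = 5.88
  [1.5→2]: (7.84+7.17)/2 × 0.5 = 3.7525
  [2→3]: (7.17+5.60)/2 × 1 = 6.385
  [3→6]: (5.60+2.46)/2 × 3 = 12.09
  [6→6.25]: (2.46+2.30)/2 × 0.25 = 0.595
  [6.25→6.75]: (2.30+2.00)/2 × 0.5 = 1.075
  Sum = 29.7775 mcg/mL·h
sublingual tablet tail: 2.00/0.276 = 7.246; AUC_ev,0→∞ = 29.7775 + 7.246 = 37.0235 mcg/mL·h
F = (AUC_ev/D_ev)/(AUC_iv/D_iv) = (37.0235/20)/(151.149/20) = 1.851175/7.55745 = 0.2449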